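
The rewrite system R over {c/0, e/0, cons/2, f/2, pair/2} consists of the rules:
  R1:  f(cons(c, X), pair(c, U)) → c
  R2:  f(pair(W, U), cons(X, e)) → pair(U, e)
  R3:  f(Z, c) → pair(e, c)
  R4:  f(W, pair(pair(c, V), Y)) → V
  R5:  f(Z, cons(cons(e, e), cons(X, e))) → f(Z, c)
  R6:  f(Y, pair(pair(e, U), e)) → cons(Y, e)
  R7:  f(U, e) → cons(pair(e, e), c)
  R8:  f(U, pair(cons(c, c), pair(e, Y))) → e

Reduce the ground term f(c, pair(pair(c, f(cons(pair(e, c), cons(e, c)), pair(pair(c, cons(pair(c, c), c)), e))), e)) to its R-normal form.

cons(pair(c, c), c)

1. f(c, pair(pair(c, f(cons(pair(e, c), cons(e, c)), pair(pair(c, cons(pair(c, c), c)), e))), e))  →  f(cons(pair(e, c), cons(e, c)), pair(pair(c, cons(pair(c, c), c)), e))   [R4 at ε]
2. f(cons(pair(e, c), cons(e, c)), pair(pair(c, cons(pair(c, c), c)), e))  →  cons(pair(c, c), c)   [R4 at ε]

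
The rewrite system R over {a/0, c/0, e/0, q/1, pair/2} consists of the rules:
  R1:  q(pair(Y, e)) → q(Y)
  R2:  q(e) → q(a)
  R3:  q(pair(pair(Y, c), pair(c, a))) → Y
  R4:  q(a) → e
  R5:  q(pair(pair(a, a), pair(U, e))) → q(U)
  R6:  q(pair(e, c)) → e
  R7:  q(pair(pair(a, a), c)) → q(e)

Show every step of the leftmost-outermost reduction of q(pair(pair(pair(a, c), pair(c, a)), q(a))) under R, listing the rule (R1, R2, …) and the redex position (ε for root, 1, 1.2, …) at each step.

1. q(pair(pair(pair(a, c), pair(c, a)), q(a)))  →  q(pair(pair(pair(a, c), pair(c, a)), e))   [R4 at 1.2]
2. q(pair(pair(pair(a, c), pair(c, a)), e))  →  q(pair(pair(a, c), pair(c, a)))   [R1 at ε]
3. q(pair(pair(a, c), pair(c, a)))  →  a   [R3 at ε]

a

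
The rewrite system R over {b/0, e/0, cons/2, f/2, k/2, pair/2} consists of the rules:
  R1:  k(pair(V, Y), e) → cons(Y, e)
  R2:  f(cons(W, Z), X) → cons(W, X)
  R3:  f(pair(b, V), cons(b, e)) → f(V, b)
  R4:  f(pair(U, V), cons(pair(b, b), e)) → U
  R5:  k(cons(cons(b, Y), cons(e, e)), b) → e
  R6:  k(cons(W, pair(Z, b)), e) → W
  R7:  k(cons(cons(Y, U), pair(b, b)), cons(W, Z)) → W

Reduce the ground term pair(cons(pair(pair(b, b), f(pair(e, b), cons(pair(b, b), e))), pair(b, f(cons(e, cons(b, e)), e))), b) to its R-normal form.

1. pair(cons(pair(pair(b, b), f(pair(e, b), cons(pair(b, b), e))), pair(b, f(cons(e, cons(b, e)), e))), b)  →  pair(cons(pair(pair(b, b), e), pair(b, f(cons(e, cons(b, e)), e))), b)   [R4 at 1.1.2]
2. pair(cons(pair(pair(b, b), e), pair(b, f(cons(e, cons(b, e)), e))), b)  →  pair(cons(pair(pair(b, b), e), pair(b, cons(e, e))), b)   [R2 at 1.2.2]

pair(cons(pair(pair(b, b), e), pair(b, cons(e, e))), b)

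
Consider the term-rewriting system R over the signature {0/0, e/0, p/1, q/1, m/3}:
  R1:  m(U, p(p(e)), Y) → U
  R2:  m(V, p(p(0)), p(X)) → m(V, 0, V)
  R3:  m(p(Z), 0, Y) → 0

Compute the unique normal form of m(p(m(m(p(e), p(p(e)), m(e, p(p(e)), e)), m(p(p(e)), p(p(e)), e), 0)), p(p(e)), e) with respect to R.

p(p(e))

1. m(p(m(m(p(e), p(p(e)), m(e, p(p(e)), e)), m(p(p(e)), p(p(e)), e), 0)), p(p(e)), e)  →  p(m(m(p(e), p(p(e)), m(e, p(p(e)), e)), m(p(p(e)), p(p(e)), e), 0))   [R1 at ε]
2. p(m(m(p(e), p(p(e)), m(e, p(p(e)), e)), m(p(p(e)), p(p(e)), e), 0))  →  p(m(p(e), m(p(p(e)), p(p(e)), e), 0))   [R1 at 1.1]
3. p(m(p(e), m(p(p(e)), p(p(e)), e), 0))  →  p(m(p(e), p(p(e)), 0))   [R1 at 1.2]
4. p(m(p(e), p(p(e)), 0))  →  p(p(e))   [R1 at 1]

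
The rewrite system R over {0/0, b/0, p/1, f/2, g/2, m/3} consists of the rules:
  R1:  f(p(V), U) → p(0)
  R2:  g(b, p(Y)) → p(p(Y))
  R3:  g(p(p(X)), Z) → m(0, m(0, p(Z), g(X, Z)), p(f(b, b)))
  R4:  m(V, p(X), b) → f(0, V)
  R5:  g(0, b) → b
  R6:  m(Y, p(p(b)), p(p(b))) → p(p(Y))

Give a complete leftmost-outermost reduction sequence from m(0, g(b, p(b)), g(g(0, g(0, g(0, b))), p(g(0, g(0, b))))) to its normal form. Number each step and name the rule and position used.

1. m(0, g(b, p(b)), g(g(0, g(0, g(0, b))), p(g(0, g(0, b)))))  →  m(0, p(p(b)), g(g(0, g(0, g(0, b))), p(g(0, g(0, b)))))   [R2 at 2]
2. m(0, p(p(b)), g(g(0, g(0, g(0, b))), p(g(0, g(0, b)))))  →  m(0, p(p(b)), g(g(0, g(0, b)), p(g(0, g(0, b)))))   [R5 at 3.1.2.2]
3. m(0, p(p(b)), g(g(0, g(0, b)), p(g(0, g(0, b)))))  →  m(0, p(p(b)), g(g(0, b), p(g(0, g(0, b)))))   [R5 at 3.1.2]
4. m(0, p(p(b)), g(g(0, b), p(g(0, g(0, b)))))  →  m(0, p(p(b)), g(b, p(g(0, g(0, b)))))   [R5 at 3.1]
5. m(0, p(p(b)), g(b, p(g(0, g(0, b)))))  →  m(0, p(p(b)), p(p(g(0, g(0, b)))))   [R2 at 3]
6. m(0, p(p(b)), p(p(g(0, g(0, b)))))  →  m(0, p(p(b)), p(p(g(0, b))))   [R5 at 3.1.1.2]
7. m(0, p(p(b)), p(p(g(0, b))))  →  m(0, p(p(b)), p(p(b)))   [R5 at 3.1.1]
8. m(0, p(p(b)), p(p(b)))  →  p(p(0))   [R6 at ε]

p(p(0))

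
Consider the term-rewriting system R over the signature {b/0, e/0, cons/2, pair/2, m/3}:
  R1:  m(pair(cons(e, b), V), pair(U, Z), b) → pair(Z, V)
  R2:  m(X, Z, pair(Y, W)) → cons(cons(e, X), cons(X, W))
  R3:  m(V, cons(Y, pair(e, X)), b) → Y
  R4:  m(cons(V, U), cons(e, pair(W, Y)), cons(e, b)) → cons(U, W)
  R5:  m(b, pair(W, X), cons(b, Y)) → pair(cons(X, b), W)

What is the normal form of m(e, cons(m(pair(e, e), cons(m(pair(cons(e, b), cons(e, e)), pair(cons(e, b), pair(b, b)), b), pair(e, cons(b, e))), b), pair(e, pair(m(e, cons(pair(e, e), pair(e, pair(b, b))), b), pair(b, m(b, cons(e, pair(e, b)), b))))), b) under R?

1. m(e, cons(m(pair(e, e), cons(m(pair(cons(e, b), cons(e, e)), pair(cons(e, b), pair(b, b)), b), pair(e, cons(b, e))), b), pair(e, pair(m(e, cons(pair(e, e), pair(e, pair(b, b))), b), pair(b, m(b, cons(e, pair(e, b)), b))))), b)  →  m(pair(e, e), cons(m(pair(cons(e, b), cons(e, e)), pair(cons(e, b), pair(b, b)), b), pair(e, cons(b, e))), b)   [R3 at ε]
2. m(pair(e, e), cons(m(pair(cons(e, b), cons(e, e)), pair(cons(e, b), pair(b, b)), b), pair(e, cons(b, e))), b)  →  m(pair(cons(e, b), cons(e, e)), pair(cons(e, b), pair(b, b)), b)   [R3 at ε]
3. m(pair(cons(e, b), cons(e, e)), pair(cons(e, b), pair(b, b)), b)  →  pair(pair(b, b), cons(e, e))   [R1 at ε]

pair(pair(b, b), cons(e, e))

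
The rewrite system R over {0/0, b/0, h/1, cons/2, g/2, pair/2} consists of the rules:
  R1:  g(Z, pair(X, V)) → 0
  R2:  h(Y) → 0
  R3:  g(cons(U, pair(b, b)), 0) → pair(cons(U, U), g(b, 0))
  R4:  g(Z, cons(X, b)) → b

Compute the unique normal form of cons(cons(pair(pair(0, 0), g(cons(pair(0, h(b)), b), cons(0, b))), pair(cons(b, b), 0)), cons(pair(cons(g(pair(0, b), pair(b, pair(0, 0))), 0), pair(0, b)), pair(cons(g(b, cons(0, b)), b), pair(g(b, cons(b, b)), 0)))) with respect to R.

cons(cons(pair(pair(0, 0), b), pair(cons(b, b), 0)), cons(pair(cons(0, 0), pair(0, b)), pair(cons(b, b), pair(b, 0))))

1. cons(cons(pair(pair(0, 0), g(cons(pair(0, h(b)), b), cons(0, b))), pair(cons(b, b), 0)), cons(pair(cons(g(pair(0, b), pair(b, pair(0, 0))), 0), pair(0, b)), pair(cons(g(b, cons(0, b)), b), pair(g(b, cons(b, b)), 0))))  →  cons(cons(pair(pair(0, 0), b), pair(cons(b, b), 0)), cons(pair(cons(g(pair(0, b), pair(b, pair(0, 0))), 0), pair(0, b)), pair(cons(g(b, cons(0, b)), b), pair(g(b, cons(b, b)), 0))))   [R4 at 1.1.2]
2. cons(cons(pair(pair(0, 0), b), pair(cons(b, b), 0)), cons(pair(cons(g(pair(0, b), pair(b, pair(0, 0))), 0), pair(0, b)), pair(cons(g(b, cons(0, b)), b), pair(g(b, cons(b, b)), 0))))  →  cons(cons(pair(pair(0, 0), b), pair(cons(b, b), 0)), cons(pair(cons(0, 0), pair(0, b)), pair(cons(g(b, cons(0, b)), b), pair(g(b, cons(b, b)), 0))))   [R1 at 2.1.1.1]
3. cons(cons(pair(pair(0, 0), b), pair(cons(b, b), 0)), cons(pair(cons(0, 0), pair(0, b)), pair(cons(g(b, cons(0, b)), b), pair(g(b, cons(b, b)), 0))))  →  cons(cons(pair(pair(0, 0), b), pair(cons(b, b), 0)), cons(pair(cons(0, 0), pair(0, b)), pair(cons(b, b), pair(g(b, cons(b, b)), 0))))   [R4 at 2.2.1.1]
4. cons(cons(pair(pair(0, 0), b), pair(cons(b, b), 0)), cons(pair(cons(0, 0), pair(0, b)), pair(cons(b, b), pair(g(b, cons(b, b)), 0))))  →  cons(cons(pair(pair(0, 0), b), pair(cons(b, b), 0)), cons(pair(cons(0, 0), pair(0, b)), pair(cons(b, b), pair(b, 0))))   [R4 at 2.2.2.1]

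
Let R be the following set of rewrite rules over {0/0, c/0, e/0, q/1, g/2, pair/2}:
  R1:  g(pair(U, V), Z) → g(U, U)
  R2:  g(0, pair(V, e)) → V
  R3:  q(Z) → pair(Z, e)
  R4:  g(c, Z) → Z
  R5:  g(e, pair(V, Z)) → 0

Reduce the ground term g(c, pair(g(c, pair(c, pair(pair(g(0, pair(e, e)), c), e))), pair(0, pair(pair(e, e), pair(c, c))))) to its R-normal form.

pair(pair(c, pair(pair(e, c), e)), pair(0, pair(pair(e, e), pair(c, c))))

1. g(c, pair(g(c, pair(c, pair(pair(g(0, pair(e, e)), c), e))), pair(0, pair(pair(e, e), pair(c, c)))))  →  pair(g(c, pair(c, pair(pair(g(0, pair(e, e)), c), e))), pair(0, pair(pair(e, e), pair(c, c))))   [R4 at ε]
2. pair(g(c, pair(c, pair(pair(g(0, pair(e, e)), c), e))), pair(0, pair(pair(e, e), pair(c, c))))  →  pair(pair(c, pair(pair(g(0, pair(e, e)), c), e)), pair(0, pair(pair(e, e), pair(c, c))))   [R4 at 1]
3. pair(pair(c, pair(pair(g(0, pair(e, e)), c), e)), pair(0, pair(pair(e, e), pair(c, c))))  →  pair(pair(c, pair(pair(e, c), e)), pair(0, pair(pair(e, e), pair(c, c))))   [R2 at 1.2.1.1]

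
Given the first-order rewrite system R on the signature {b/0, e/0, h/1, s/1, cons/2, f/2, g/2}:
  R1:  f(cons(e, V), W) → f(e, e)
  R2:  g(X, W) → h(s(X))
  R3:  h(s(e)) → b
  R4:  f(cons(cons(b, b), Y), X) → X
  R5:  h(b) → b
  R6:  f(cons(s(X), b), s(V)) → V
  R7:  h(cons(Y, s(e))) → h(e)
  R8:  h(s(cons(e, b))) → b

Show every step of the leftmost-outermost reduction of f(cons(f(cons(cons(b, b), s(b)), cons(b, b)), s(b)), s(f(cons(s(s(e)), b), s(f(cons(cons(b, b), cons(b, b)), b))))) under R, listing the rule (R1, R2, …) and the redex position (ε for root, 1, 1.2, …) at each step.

s(b)

1. f(cons(f(cons(cons(b, b), s(b)), cons(b, b)), s(b)), s(f(cons(s(s(e)), b), s(f(cons(cons(b, b), cons(b, b)), b)))))  →  f(cons(cons(b, b), s(b)), s(f(cons(s(s(e)), b), s(f(cons(cons(b, b), cons(b, b)), b)))))   [R4 at 1.1]
2. f(cons(cons(b, b), s(b)), s(f(cons(s(s(e)), b), s(f(cons(cons(b, b), cons(b, b)), b)))))  →  s(f(cons(s(s(e)), b), s(f(cons(cons(b, b), cons(b, b)), b))))   [R4 at ε]
3. s(f(cons(s(s(e)), b), s(f(cons(cons(b, b), cons(b, b)), b))))  →  s(f(cons(cons(b, b), cons(b, b)), b))   [R6 at 1]
4. s(f(cons(cons(b, b), cons(b, b)), b))  →  s(b)   [R4 at 1]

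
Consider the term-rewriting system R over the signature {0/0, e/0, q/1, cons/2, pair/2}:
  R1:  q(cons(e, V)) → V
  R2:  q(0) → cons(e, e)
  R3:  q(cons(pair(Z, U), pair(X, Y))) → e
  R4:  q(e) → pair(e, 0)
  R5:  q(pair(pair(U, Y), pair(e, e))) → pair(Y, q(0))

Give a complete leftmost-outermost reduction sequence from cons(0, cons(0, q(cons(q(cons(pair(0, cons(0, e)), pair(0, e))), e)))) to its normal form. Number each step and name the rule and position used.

1. cons(0, cons(0, q(cons(q(cons(pair(0, cons(0, e)), pair(0, e))), e))))  →  cons(0, cons(0, q(cons(e, e))))   [R3 at 2.2.1.1]
2. cons(0, cons(0, q(cons(e, e))))  →  cons(0, cons(0, e))   [R1 at 2.2]

cons(0, cons(0, e))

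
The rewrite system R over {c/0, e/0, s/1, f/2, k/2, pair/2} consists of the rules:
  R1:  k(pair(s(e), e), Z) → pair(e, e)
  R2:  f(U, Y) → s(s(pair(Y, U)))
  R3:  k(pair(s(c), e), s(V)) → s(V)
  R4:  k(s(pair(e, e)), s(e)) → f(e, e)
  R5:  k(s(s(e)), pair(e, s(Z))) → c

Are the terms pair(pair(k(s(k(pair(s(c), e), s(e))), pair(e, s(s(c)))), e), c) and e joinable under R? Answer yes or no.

Reduce t₁ = pair(pair(k(s(k(pair(s(c), e), s(e))), pair(e, s(s(c)))), e), c):
1. pair(pair(k(s(k(pair(s(c), e), s(e))), pair(e, s(s(c)))), e), c)  →  pair(pair(k(s(s(e)), pair(e, s(s(c)))), e), c)   [R3 at 1.1.1.1]
2. pair(pair(k(s(s(e)), pair(e, s(s(c)))), e), c)  →  pair(pair(c, e), c)   [R5 at 1.1]

Reduce t₂ = e:

no — NF(t₁) = pair(pair(c, e), c), NF(t₂) = e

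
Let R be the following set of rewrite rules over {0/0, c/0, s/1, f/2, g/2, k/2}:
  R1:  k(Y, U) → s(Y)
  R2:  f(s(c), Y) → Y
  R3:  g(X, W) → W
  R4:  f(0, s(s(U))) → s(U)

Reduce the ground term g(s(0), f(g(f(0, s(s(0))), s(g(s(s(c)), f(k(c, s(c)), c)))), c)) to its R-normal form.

1. g(s(0), f(g(f(0, s(s(0))), s(g(s(s(c)), f(k(c, s(c)), c)))), c))  →  f(g(f(0, s(s(0))), s(g(s(s(c)), f(k(c, s(c)), c)))), c)   [R3 at ε]
2. f(g(f(0, s(s(0))), s(g(s(s(c)), f(k(c, s(c)), c)))), c)  →  f(s(g(s(s(c)), f(k(c, s(c)), c))), c)   [R3 at 1]
3. f(s(g(s(s(c)), f(k(c, s(c)), c))), c)  →  f(s(f(k(c, s(c)), c)), c)   [R3 at 1.1]
4. f(s(f(k(c, s(c)), c)), c)  →  f(s(f(s(c), c)), c)   [R1 at 1.1.1]
5. f(s(f(s(c), c)), c)  →  f(s(c), c)   [R2 at 1.1]
6. f(s(c), c)  →  c   [R2 at ε]

c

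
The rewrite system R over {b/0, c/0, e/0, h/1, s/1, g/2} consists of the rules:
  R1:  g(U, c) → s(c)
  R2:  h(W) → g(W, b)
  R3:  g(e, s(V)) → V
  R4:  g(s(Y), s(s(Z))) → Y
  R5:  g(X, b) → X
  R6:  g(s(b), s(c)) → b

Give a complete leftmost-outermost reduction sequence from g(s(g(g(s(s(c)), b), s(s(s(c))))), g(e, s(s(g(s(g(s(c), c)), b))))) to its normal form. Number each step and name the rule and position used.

s(c)

1. g(s(g(g(s(s(c)), b), s(s(s(c))))), g(e, s(s(g(s(g(s(c), c)), b)))))  →  g(s(g(s(s(c)), s(s(s(c))))), g(e, s(s(g(s(g(s(c), c)), b)))))   [R5 at 1.1.1]
2. g(s(g(s(s(c)), s(s(s(c))))), g(e, s(s(g(s(g(s(c), c)), b)))))  →  g(s(s(c)), g(e, s(s(g(s(g(s(c), c)), b)))))   [R4 at 1.1]
3. g(s(s(c)), g(e, s(s(g(s(g(s(c), c)), b)))))  →  g(s(s(c)), s(g(s(g(s(c), c)), b)))   [R3 at 2]
4. g(s(s(c)), s(g(s(g(s(c), c)), b)))  →  g(s(s(c)), s(s(g(s(c), c))))   [R5 at 2.1]
5. g(s(s(c)), s(s(g(s(c), c))))  →  s(c)   [R4 at ε]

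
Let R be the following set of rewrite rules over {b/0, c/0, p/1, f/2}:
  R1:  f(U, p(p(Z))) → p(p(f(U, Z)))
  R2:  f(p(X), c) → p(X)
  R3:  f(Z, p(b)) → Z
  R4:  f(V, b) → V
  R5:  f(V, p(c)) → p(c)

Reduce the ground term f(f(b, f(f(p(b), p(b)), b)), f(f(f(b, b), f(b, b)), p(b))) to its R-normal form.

b

1. f(f(b, f(f(p(b), p(b)), b)), f(f(f(b, b), f(b, b)), p(b)))  →  f(f(b, f(p(b), p(b))), f(f(f(b, b), f(b, b)), p(b)))   [R4 at 1.2]
2. f(f(b, f(p(b), p(b))), f(f(f(b, b), f(b, b)), p(b)))  →  f(f(b, p(b)), f(f(f(b, b), f(b, b)), p(b)))   [R3 at 1.2]
3. f(f(b, p(b)), f(f(f(b, b), f(b, b)), p(b)))  →  f(b, f(f(f(b, b), f(b, b)), p(b)))   [R3 at 1]
4. f(b, f(f(f(b, b), f(b, b)), p(b)))  →  f(b, f(f(b, b), f(b, b)))   [R3 at 2]
5. f(b, f(f(b, b), f(b, b)))  →  f(b, f(b, f(b, b)))   [R4 at 2.1]
6. f(b, f(b, f(b, b)))  →  f(b, f(b, b))   [R4 at 2.2]
7. f(b, f(b, b))  →  f(b, b)   [R4 at 2]
8. f(b, b)  →  b   [R4 at ε]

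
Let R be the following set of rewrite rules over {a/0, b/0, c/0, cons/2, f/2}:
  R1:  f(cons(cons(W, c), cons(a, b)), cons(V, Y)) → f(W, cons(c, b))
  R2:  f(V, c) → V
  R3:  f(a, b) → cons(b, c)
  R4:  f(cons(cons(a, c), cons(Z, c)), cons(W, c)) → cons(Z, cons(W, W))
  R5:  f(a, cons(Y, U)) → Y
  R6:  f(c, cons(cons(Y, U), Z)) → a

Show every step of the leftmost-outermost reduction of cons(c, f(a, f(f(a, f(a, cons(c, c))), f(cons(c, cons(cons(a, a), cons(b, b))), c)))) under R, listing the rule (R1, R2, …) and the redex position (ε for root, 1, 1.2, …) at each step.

1. cons(c, f(a, f(f(a, f(a, cons(c, c))), f(cons(c, cons(cons(a, a), cons(b, b))), c))))  →  cons(c, f(a, f(f(a, c), f(cons(c, cons(cons(a, a), cons(b, b))), c))))   [R5 at 2.2.1.2]
2. cons(c, f(a, f(f(a, c), f(cons(c, cons(cons(a, a), cons(b, b))), c))))  →  cons(c, f(a, f(a, f(cons(c, cons(cons(a, a), cons(b, b))), c))))   [R2 at 2.2.1]
3. cons(c, f(a, f(a, f(cons(c, cons(cons(a, a), cons(b, b))), c))))  →  cons(c, f(a, f(a, cons(c, cons(cons(a, a), cons(b, b))))))   [R2 at 2.2.2]
4. cons(c, f(a, f(a, cons(c, cons(cons(a, a), cons(b, b))))))  →  cons(c, f(a, c))   [R5 at 2.2]
5. cons(c, f(a, c))  →  cons(c, a)   [R2 at 2]

cons(c, a)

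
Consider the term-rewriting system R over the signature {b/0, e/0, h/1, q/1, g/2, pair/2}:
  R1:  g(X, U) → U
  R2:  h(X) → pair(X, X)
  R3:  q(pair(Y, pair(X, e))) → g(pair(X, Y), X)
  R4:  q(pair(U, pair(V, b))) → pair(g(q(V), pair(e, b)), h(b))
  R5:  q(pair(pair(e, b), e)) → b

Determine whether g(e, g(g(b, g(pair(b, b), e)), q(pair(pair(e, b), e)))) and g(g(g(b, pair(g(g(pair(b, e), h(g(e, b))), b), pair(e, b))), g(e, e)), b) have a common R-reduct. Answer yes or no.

Reduce t₁ = g(e, g(g(b, g(pair(b, b), e)), q(pair(pair(e, b), e)))):
1. g(e, g(g(b, g(pair(b, b), e)), q(pair(pair(e, b), e))))  →  g(g(b, g(pair(b, b), e)), q(pair(pair(e, b), e)))   [R1 at ε]
2. g(g(b, g(pair(b, b), e)), q(pair(pair(e, b), e)))  →  q(pair(pair(e, b), e))   [R1 at ε]
3. q(pair(pair(e, b), e))  →  b   [R5 at ε]

Reduce t₂ = g(g(g(b, pair(g(g(pair(b, e), h(g(e, b))), b), pair(e, b))), g(e, e)), b):
1. g(g(g(b, pair(g(g(pair(b, e), h(g(e, b))), b), pair(e, b))), g(e, e)), b)  →  b   [R1 at ε]

yes — NF(t₁) = b, NF(t₂) = b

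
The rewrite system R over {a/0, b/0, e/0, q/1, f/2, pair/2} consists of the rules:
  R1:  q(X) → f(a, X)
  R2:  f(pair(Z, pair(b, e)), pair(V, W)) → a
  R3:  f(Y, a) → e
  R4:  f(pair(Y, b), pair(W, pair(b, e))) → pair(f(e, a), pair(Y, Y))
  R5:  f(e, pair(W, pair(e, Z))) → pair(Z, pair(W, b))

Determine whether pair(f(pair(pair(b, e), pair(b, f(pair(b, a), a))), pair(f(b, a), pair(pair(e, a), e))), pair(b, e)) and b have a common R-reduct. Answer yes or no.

Reduce t₁ = pair(f(pair(pair(b, e), pair(b, f(pair(b, a), a))), pair(f(b, a), pair(pair(e, a), e))), pair(b, e)):
1. pair(f(pair(pair(b, e), pair(b, f(pair(b, a), a))), pair(f(b, a), pair(pair(e, a), e))), pair(b, e))  →  pair(f(pair(pair(b, e), pair(b, e)), pair(f(b, a), pair(pair(e, a), e))), pair(b, e))   [R3 at 1.1.2.2]
2. pair(f(pair(pair(b, e), pair(b, e)), pair(f(b, a), pair(pair(e, a), e))), pair(b, e))  →  pair(a, pair(b, e))   [R2 at 1]

Reduce t₂ = b:

no — NF(t₁) = pair(a, pair(b, e)), NF(t₂) = b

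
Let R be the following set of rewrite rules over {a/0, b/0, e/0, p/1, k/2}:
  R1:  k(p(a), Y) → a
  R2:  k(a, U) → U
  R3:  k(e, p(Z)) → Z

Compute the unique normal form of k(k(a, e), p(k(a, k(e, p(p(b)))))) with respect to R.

1. k(k(a, e), p(k(a, k(e, p(p(b))))))  →  k(e, p(k(a, k(e, p(p(b))))))   [R2 at 1]
2. k(e, p(k(a, k(e, p(p(b))))))  →  k(a, k(e, p(p(b))))   [R3 at ε]
3. k(a, k(e, p(p(b))))  →  k(e, p(p(b)))   [R2 at ε]
4. k(e, p(p(b)))  →  p(b)   [R3 at ε]

p(b)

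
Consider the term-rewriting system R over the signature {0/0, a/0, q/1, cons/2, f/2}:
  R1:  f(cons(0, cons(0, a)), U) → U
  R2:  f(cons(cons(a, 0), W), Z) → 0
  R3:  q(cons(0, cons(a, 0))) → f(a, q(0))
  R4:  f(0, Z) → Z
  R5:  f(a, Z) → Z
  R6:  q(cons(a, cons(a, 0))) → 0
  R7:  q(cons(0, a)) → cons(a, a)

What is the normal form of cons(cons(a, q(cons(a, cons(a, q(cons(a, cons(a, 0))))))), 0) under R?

1. cons(cons(a, q(cons(a, cons(a, q(cons(a, cons(a, 0))))))), 0)  →  cons(cons(a, q(cons(a, cons(a, 0)))), 0)   [R6 at 1.2.1.2.2]
2. cons(cons(a, q(cons(a, cons(a, 0)))), 0)  →  cons(cons(a, 0), 0)   [R6 at 1.2]

cons(cons(a, 0), 0)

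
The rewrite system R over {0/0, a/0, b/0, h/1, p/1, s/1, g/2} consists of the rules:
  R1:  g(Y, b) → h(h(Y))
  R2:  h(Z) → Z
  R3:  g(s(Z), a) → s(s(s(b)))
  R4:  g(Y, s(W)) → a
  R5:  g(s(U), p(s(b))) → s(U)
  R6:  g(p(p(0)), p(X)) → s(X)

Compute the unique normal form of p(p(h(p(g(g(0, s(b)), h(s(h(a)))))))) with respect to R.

p(p(p(a)))

1. p(p(h(p(g(g(0, s(b)), h(s(h(a))))))))  →  p(p(p(g(g(0, s(b)), h(s(h(a)))))))   [R2 at 1.1]
2. p(p(p(g(g(0, s(b)), h(s(h(a)))))))  →  p(p(p(g(a, h(s(h(a)))))))   [R4 at 1.1.1.1]
3. p(p(p(g(a, h(s(h(a)))))))  →  p(p(p(g(a, s(h(a))))))   [R2 at 1.1.1.2]
4. p(p(p(g(a, s(h(a))))))  →  p(p(p(a)))   [R4 at 1.1.1]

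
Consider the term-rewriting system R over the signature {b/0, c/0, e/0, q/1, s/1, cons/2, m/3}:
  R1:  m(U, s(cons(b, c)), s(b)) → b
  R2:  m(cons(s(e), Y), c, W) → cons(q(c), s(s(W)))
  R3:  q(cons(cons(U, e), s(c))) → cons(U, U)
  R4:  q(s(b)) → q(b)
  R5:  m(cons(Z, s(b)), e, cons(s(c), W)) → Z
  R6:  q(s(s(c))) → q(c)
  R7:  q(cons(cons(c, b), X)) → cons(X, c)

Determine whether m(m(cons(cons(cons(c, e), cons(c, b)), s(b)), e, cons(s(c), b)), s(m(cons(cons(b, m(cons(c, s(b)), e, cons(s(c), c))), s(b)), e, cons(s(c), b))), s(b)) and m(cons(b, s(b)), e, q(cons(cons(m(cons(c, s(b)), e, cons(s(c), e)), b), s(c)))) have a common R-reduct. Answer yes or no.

yes — NF(t₁) = b, NF(t₂) = b

Reduce t₁ = m(m(cons(cons(cons(c, e), cons(c, b)), s(b)), e, cons(s(c), b)), s(m(cons(cons(b, m(cons(c, s(b)), e, cons(s(c), c))), s(b)), e, cons(s(c), b))), s(b)):
1. m(m(cons(cons(cons(c, e), cons(c, b)), s(b)), e, cons(s(c), b)), s(m(cons(cons(b, m(cons(c, s(b)), e, cons(s(c), c))), s(b)), e, cons(s(c), b))), s(b))  →  m(cons(cons(c, e), cons(c, b)), s(m(cons(cons(b, m(cons(c, s(b)), e, cons(s(c), c))), s(b)), e, cons(s(c), b))), s(b))   [R5 at 1]
2. m(cons(cons(c, e), cons(c, b)), s(m(cons(cons(b, m(cons(c, s(b)), e, cons(s(c), c))), s(b)), e, cons(s(c), b))), s(b))  →  m(cons(cons(c, e), cons(c, b)), s(cons(b, m(cons(c, s(b)), e, cons(s(c), c)))), s(b))   [R5 at 2.1]
3. m(cons(cons(c, e), cons(c, b)), s(cons(b, m(cons(c, s(b)), e, cons(s(c), c)))), s(b))  →  m(cons(cons(c, e), cons(c, b)), s(cons(b, c)), s(b))   [R5 at 2.1.2]
4. m(cons(cons(c, e), cons(c, b)), s(cons(b, c)), s(b))  →  b   [R1 at ε]

Reduce t₂ = m(cons(b, s(b)), e, q(cons(cons(m(cons(c, s(b)), e, cons(s(c), e)), b), s(c)))):
1. m(cons(b, s(b)), e, q(cons(cons(m(cons(c, s(b)), e, cons(s(c), e)), b), s(c))))  →  m(cons(b, s(b)), e, q(cons(cons(c, b), s(c))))   [R5 at 3.1.1.1]
2. m(cons(b, s(b)), e, q(cons(cons(c, b), s(c))))  →  m(cons(b, s(b)), e, cons(s(c), c))   [R7 at 3]
3. m(cons(b, s(b)), e, cons(s(c), c))  →  b   [R5 at ε]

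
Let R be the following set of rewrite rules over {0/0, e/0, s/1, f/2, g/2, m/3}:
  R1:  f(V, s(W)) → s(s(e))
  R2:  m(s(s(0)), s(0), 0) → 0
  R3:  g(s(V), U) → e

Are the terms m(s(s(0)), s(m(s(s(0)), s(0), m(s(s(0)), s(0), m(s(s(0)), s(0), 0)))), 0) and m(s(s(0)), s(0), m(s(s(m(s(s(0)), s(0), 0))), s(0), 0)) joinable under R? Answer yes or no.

Reduce t₁ = m(s(s(0)), s(m(s(s(0)), s(0), m(s(s(0)), s(0), m(s(s(0)), s(0), 0)))), 0):
1. m(s(s(0)), s(m(s(s(0)), s(0), m(s(s(0)), s(0), m(s(s(0)), s(0), 0)))), 0)  →  m(s(s(0)), s(m(s(s(0)), s(0), m(s(s(0)), s(0), 0))), 0)   [R2 at 2.1.3.3]
2. m(s(s(0)), s(m(s(s(0)), s(0), m(s(s(0)), s(0), 0))), 0)  →  m(s(s(0)), s(m(s(s(0)), s(0), 0)), 0)   [R2 at 2.1.3]
3. m(s(s(0)), s(m(s(s(0)), s(0), 0)), 0)  →  m(s(s(0)), s(0), 0)   [R2 at 2.1]
4. m(s(s(0)), s(0), 0)  →  0   [R2 at ε]

Reduce t₂ = m(s(s(0)), s(0), m(s(s(m(s(s(0)), s(0), 0))), s(0), 0)):
1. m(s(s(0)), s(0), m(s(s(m(s(s(0)), s(0), 0))), s(0), 0))  →  m(s(s(0)), s(0), m(s(s(0)), s(0), 0))   [R2 at 3.1.1.1]
2. m(s(s(0)), s(0), m(s(s(0)), s(0), 0))  →  m(s(s(0)), s(0), 0)   [R2 at 3]
3. m(s(s(0)), s(0), 0)  →  0   [R2 at ε]

yes — NF(t₁) = 0, NF(t₂) = 0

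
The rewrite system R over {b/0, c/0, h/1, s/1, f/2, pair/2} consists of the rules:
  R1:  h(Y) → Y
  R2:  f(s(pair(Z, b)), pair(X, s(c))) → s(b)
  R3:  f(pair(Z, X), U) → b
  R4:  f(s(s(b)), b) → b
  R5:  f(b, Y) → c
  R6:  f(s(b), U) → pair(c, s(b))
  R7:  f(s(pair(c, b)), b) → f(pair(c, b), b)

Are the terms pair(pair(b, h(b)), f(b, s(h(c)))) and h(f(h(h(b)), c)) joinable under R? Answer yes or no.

Reduce t₁ = pair(pair(b, h(b)), f(b, s(h(c)))):
1. pair(pair(b, h(b)), f(b, s(h(c))))  →  pair(pair(b, b), f(b, s(h(c))))   [R1 at 1.2]
2. pair(pair(b, b), f(b, s(h(c))))  →  pair(pair(b, b), c)   [R5 at 2]

Reduce t₂ = h(f(h(h(b)), c)):
1. h(f(h(h(b)), c))  →  f(h(h(b)), c)   [R1 at ε]
2. f(h(h(b)), c)  →  f(h(b), c)   [R1 at 1]
3. f(h(b), c)  →  f(b, c)   [R1 at 1]
4. f(b, c)  →  c   [R5 at ε]

no — NF(t₁) = pair(pair(b, b), c), NF(t₂) = c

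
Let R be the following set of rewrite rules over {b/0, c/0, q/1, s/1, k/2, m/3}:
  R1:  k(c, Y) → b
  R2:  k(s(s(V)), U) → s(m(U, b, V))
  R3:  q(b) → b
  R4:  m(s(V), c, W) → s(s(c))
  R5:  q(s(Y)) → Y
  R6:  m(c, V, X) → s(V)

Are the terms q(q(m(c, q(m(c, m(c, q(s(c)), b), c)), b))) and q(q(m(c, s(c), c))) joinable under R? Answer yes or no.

Reduce t₁ = q(q(m(c, q(m(c, m(c, q(s(c)), b), c)), b))):
1. q(q(m(c, q(m(c, m(c, q(s(c)), b), c)), b)))  →  q(q(s(q(m(c, m(c, q(s(c)), b), c)))))   [R6 at 1.1]
2. q(q(s(q(m(c, m(c, q(s(c)), b), c)))))  →  q(q(m(c, m(c, q(s(c)), b), c)))   [R5 at 1]
3. q(q(m(c, m(c, q(s(c)), b), c)))  →  q(q(s(m(c, q(s(c)), b))))   [R6 at 1.1]
4. q(q(s(m(c, q(s(c)), b))))  →  q(m(c, q(s(c)), b))   [R5 at 1]
5. q(m(c, q(s(c)), b))  →  q(s(q(s(c))))   [R6 at 1]
6. q(s(q(s(c))))  →  q(s(c))   [R5 at ε]
7. q(s(c))  →  c   [R5 at ε]

Reduce t₂ = q(q(m(c, s(c), c))):
1. q(q(m(c, s(c), c)))  →  q(q(s(s(c))))   [R6 at 1.1]
2. q(q(s(s(c))))  →  q(s(c))   [R5 at 1]
3. q(s(c))  →  c   [R5 at ε]

yes — NF(t₁) = c, NF(t₂) = c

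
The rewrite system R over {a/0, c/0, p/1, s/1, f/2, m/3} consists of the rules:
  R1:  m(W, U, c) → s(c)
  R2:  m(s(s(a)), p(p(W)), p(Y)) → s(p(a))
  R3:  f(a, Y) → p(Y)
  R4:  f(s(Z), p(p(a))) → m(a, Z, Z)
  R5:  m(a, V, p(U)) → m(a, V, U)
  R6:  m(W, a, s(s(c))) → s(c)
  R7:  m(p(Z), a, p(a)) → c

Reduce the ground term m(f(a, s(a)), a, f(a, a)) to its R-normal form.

1. m(f(a, s(a)), a, f(a, a))  →  m(p(s(a)), a, f(a, a))   [R3 at 1]
2. m(p(s(a)), a, f(a, a))  →  m(p(s(a)), a, p(a))   [R3 at 3]
3. m(p(s(a)), a, p(a))  →  c   [R7 at ε]

c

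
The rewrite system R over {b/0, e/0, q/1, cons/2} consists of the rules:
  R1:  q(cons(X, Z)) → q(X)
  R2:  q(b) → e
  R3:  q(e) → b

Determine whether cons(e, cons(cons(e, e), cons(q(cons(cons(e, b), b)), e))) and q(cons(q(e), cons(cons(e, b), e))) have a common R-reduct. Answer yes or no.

Reduce t₁ = cons(e, cons(cons(e, e), cons(q(cons(cons(e, b), b)), e))):
1. cons(e, cons(cons(e, e), cons(q(cons(cons(e, b), b)), e)))  →  cons(e, cons(cons(e, e), cons(q(cons(e, b)), e)))   [R1 at 2.2.1]
2. cons(e, cons(cons(e, e), cons(q(cons(e, b)), e)))  →  cons(e, cons(cons(e, e), cons(q(e), e)))   [R1 at 2.2.1]
3. cons(e, cons(cons(e, e), cons(q(e), e)))  →  cons(e, cons(cons(e, e), cons(b, e)))   [R3 at 2.2.1]

Reduce t₂ = q(cons(q(e), cons(cons(e, b), e))):
1. q(cons(q(e), cons(cons(e, b), e)))  →  q(q(e))   [R1 at ε]
2. q(q(e))  →  q(b)   [R3 at 1]
3. q(b)  →  e   [R2 at ε]

no — NF(t₁) = cons(e, cons(cons(e, e), cons(b, e))), NF(t₂) = e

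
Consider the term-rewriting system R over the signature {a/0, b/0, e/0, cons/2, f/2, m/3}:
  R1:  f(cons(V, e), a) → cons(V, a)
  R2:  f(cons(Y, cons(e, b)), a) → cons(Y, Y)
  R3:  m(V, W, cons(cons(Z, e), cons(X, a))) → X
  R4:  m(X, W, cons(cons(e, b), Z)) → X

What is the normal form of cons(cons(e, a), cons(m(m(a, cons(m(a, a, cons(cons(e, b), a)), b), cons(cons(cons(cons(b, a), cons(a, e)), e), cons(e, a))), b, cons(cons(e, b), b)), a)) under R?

cons(cons(e, a), cons(e, a))

1. cons(cons(e, a), cons(m(m(a, cons(m(a, a, cons(cons(e, b), a)), b), cons(cons(cons(cons(b, a), cons(a, e)), e), cons(e, a))), b, cons(cons(e, b), b)), a))  →  cons(cons(e, a), cons(m(a, cons(m(a, a, cons(cons(e, b), a)), b), cons(cons(cons(cons(b, a), cons(a, e)), e), cons(e, a))), a))   [R4 at 2.1]
2. cons(cons(e, a), cons(m(a, cons(m(a, a, cons(cons(e, b), a)), b), cons(cons(cons(cons(b, a), cons(a, e)), e), cons(e, a))), a))  →  cons(cons(e, a), cons(e, a))   [R3 at 2.1]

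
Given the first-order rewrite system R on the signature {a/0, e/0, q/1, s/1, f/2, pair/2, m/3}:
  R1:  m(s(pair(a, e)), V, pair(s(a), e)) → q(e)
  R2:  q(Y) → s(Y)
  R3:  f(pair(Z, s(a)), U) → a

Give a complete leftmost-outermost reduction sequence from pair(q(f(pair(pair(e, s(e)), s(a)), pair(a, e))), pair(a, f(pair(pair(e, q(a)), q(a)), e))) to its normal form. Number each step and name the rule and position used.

1. pair(q(f(pair(pair(e, s(e)), s(a)), pair(a, e))), pair(a, f(pair(pair(e, q(a)), q(a)), e)))  →  pair(s(f(pair(pair(e, s(e)), s(a)), pair(a, e))), pair(a, f(pair(pair(e, q(a)), q(a)), e)))   [R2 at 1]
2. pair(s(f(pair(pair(e, s(e)), s(a)), pair(a, e))), pair(a, f(pair(pair(e, q(a)), q(a)), e)))  →  pair(s(a), pair(a, f(pair(pair(e, q(a)), q(a)), e)))   [R3 at 1.1]
3. pair(s(a), pair(a, f(pair(pair(e, q(a)), q(a)), e)))  →  pair(s(a), pair(a, f(pair(pair(e, s(a)), q(a)), e)))   [R2 at 2.2.1.1.2]
4. pair(s(a), pair(a, f(pair(pair(e, s(a)), q(a)), e)))  →  pair(s(a), pair(a, f(pair(pair(e, s(a)), s(a)), e)))   [R2 at 2.2.1.2]
5. pair(s(a), pair(a, f(pair(pair(e, s(a)), s(a)), e)))  →  pair(s(a), pair(a, a))   [R3 at 2.2]

pair(s(a), pair(a, a))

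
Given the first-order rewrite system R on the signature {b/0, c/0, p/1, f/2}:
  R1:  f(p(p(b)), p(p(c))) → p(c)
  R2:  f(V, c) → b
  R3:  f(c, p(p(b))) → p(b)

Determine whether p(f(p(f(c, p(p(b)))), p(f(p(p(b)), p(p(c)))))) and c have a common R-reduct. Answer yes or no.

Reduce t₁ = p(f(p(f(c, p(p(b)))), p(f(p(p(b)), p(p(c)))))):
1. p(f(p(f(c, p(p(b)))), p(f(p(p(b)), p(p(c))))))  →  p(f(p(p(b)), p(f(p(p(b)), p(p(c))))))   [R3 at 1.1.1]
2. p(f(p(p(b)), p(f(p(p(b)), p(p(c))))))  →  p(f(p(p(b)), p(p(c))))   [R1 at 1.2.1]
3. p(f(p(p(b)), p(p(c))))  →  p(p(c))   [R1 at 1]

Reduce t₂ = c:

no — NF(t₁) = p(p(c)), NF(t₂) = c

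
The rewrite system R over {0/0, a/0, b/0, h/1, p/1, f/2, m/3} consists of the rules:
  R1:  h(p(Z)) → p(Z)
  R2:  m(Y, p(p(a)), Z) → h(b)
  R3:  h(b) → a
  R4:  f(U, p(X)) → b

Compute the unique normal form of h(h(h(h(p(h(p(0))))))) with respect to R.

p(p(0))

1. h(h(h(h(p(h(p(0)))))))  →  h(h(h(p(h(p(0))))))   [R1 at 1.1.1]
2. h(h(h(p(h(p(0))))))  →  h(h(p(h(p(0)))))   [R1 at 1.1]
3. h(h(p(h(p(0)))))  →  h(p(h(p(0))))   [R1 at 1]
4. h(p(h(p(0))))  →  p(h(p(0)))   [R1 at ε]
5. p(h(p(0)))  →  p(p(0))   [R1 at 1]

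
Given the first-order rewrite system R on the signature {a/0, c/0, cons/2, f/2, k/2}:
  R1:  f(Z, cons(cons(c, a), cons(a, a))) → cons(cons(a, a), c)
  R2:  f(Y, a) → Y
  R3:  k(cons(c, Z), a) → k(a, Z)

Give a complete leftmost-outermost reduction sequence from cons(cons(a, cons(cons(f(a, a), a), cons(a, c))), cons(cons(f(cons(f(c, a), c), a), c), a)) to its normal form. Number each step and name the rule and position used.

cons(cons(a, cons(cons(a, a), cons(a, c))), cons(cons(cons(c, c), c), a))

1. cons(cons(a, cons(cons(f(a, a), a), cons(a, c))), cons(cons(f(cons(f(c, a), c), a), c), a))  →  cons(cons(a, cons(cons(a, a), cons(a, c))), cons(cons(f(cons(f(c, a), c), a), c), a))   [R2 at 1.2.1.1]
2. cons(cons(a, cons(cons(a, a), cons(a, c))), cons(cons(f(cons(f(c, a), c), a), c), a))  →  cons(cons(a, cons(cons(a, a), cons(a, c))), cons(cons(cons(f(c, a), c), c), a))   [R2 at 2.1.1]
3. cons(cons(a, cons(cons(a, a), cons(a, c))), cons(cons(cons(f(c, a), c), c), a))  →  cons(cons(a, cons(cons(a, a), cons(a, c))), cons(cons(cons(c, c), c), a))   [R2 at 2.1.1.1]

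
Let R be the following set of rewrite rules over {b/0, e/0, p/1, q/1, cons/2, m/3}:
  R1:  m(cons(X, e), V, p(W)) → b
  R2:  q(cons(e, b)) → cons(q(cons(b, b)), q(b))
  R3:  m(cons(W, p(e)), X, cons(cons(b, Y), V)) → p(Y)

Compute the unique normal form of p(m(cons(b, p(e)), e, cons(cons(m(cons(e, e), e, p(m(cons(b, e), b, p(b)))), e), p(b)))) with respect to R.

p(p(e))

1. p(m(cons(b, p(e)), e, cons(cons(m(cons(e, e), e, p(m(cons(b, e), b, p(b)))), e), p(b))))  →  p(m(cons(b, p(e)), e, cons(cons(b, e), p(b))))   [R1 at 1.3.1.1]
2. p(m(cons(b, p(e)), e, cons(cons(b, e), p(b))))  →  p(p(e))   [R3 at 1]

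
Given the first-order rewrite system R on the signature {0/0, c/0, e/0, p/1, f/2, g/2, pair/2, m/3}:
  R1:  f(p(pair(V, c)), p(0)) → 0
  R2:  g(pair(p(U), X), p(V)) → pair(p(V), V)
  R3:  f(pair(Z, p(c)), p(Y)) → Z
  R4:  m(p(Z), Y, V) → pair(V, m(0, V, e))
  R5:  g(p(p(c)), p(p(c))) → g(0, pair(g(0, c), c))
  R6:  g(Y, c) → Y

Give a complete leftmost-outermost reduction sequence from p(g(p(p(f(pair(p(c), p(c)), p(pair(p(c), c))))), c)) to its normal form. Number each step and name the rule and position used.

1. p(g(p(p(f(pair(p(c), p(c)), p(pair(p(c), c))))), c))  →  p(p(p(f(pair(p(c), p(c)), p(pair(p(c), c))))))   [R6 at 1]
2. p(p(p(f(pair(p(c), p(c)), p(pair(p(c), c))))))  →  p(p(p(p(c))))   [R3 at 1.1.1]

p(p(p(p(c))))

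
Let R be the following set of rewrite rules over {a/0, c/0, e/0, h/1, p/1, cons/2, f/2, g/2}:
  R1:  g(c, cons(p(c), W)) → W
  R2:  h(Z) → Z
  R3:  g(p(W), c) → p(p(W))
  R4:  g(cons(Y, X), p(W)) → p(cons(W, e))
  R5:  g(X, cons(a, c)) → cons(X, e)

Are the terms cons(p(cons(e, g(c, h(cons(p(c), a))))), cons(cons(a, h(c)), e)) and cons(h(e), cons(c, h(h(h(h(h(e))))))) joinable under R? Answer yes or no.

Reduce t₁ = cons(p(cons(e, g(c, h(cons(p(c), a))))), cons(cons(a, h(c)), e)):
1. cons(p(cons(e, g(c, h(cons(p(c), a))))), cons(cons(a, h(c)), e))  →  cons(p(cons(e, g(c, cons(p(c), a)))), cons(cons(a, h(c)), e))   [R2 at 1.1.2.2]
2. cons(p(cons(e, g(c, cons(p(c), a)))), cons(cons(a, h(c)), e))  →  cons(p(cons(e, a)), cons(cons(a, h(c)), e))   [R1 at 1.1.2]
3. cons(p(cons(e, a)), cons(cons(a, h(c)), e))  →  cons(p(cons(e, a)), cons(cons(a, c), e))   [R2 at 2.1.2]

Reduce t₂ = cons(h(e), cons(c, h(h(h(h(h(e))))))):
1. cons(h(e), cons(c, h(h(h(h(h(e)))))))  →  cons(e, cons(c, h(h(h(h(h(e)))))))   [R2 at 1]
2. cons(e, cons(c, h(h(h(h(h(e)))))))  →  cons(e, cons(c, h(h(h(h(e))))))   [R2 at 2.2]
3. cons(e, cons(c, h(h(h(h(e))))))  →  cons(e, cons(c, h(h(h(e)))))   [R2 at 2.2]
4. cons(e, cons(c, h(h(h(e)))))  →  cons(e, cons(c, h(h(e))))   [R2 at 2.2]
5. cons(e, cons(c, h(h(e))))  →  cons(e, cons(c, h(e)))   [R2 at 2.2]
6. cons(e, cons(c, h(e)))  →  cons(e, cons(c, e))   [R2 at 2.2]

no — NF(t₁) = cons(p(cons(e, a)), cons(cons(a, c), e)), NF(t₂) = cons(e, cons(c, e))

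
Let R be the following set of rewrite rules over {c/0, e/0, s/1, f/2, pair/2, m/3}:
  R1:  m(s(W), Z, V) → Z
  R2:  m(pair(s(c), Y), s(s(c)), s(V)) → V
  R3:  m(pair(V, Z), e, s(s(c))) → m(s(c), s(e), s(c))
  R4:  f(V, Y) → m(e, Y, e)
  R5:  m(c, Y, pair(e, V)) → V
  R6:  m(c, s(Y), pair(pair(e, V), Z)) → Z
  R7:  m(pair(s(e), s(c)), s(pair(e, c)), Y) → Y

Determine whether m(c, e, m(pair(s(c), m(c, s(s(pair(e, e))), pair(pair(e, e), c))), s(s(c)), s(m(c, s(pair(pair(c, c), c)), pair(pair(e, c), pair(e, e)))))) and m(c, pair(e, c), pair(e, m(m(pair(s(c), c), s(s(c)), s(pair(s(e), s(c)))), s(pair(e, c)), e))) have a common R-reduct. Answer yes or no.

yes — NF(t₁) = e, NF(t₂) = e

Reduce t₁ = m(c, e, m(pair(s(c), m(c, s(s(pair(e, e))), pair(pair(e, e), c))), s(s(c)), s(m(c, s(pair(pair(c, c), c)), pair(pair(e, c), pair(e, e)))))):
1. m(c, e, m(pair(s(c), m(c, s(s(pair(e, e))), pair(pair(e, e), c))), s(s(c)), s(m(c, s(pair(pair(c, c), c)), pair(pair(e, c), pair(e, e))))))  →  m(c, e, m(c, s(pair(pair(c, c), c)), pair(pair(e, c), pair(e, e))))   [R2 at 3]
2. m(c, e, m(c, s(pair(pair(c, c), c)), pair(pair(e, c), pair(e, e))))  →  m(c, e, pair(e, e))   [R6 at 3]
3. m(c, e, pair(e, e))  →  e   [R5 at ε]

Reduce t₂ = m(c, pair(e, c), pair(e, m(m(pair(s(c), c), s(s(c)), s(pair(s(e), s(c)))), s(pair(e, c)), e))):
1. m(c, pair(e, c), pair(e, m(m(pair(s(c), c), s(s(c)), s(pair(s(e), s(c)))), s(pair(e, c)), e)))  →  m(m(pair(s(c), c), s(s(c)), s(pair(s(e), s(c)))), s(pair(e, c)), e)   [R5 at ε]
2. m(m(pair(s(c), c), s(s(c)), s(pair(s(e), s(c)))), s(pair(e, c)), e)  →  m(pair(s(e), s(c)), s(pair(e, c)), e)   [R2 at 1]
3. m(pair(s(e), s(c)), s(pair(e, c)), e)  →  e   [R7 at ε]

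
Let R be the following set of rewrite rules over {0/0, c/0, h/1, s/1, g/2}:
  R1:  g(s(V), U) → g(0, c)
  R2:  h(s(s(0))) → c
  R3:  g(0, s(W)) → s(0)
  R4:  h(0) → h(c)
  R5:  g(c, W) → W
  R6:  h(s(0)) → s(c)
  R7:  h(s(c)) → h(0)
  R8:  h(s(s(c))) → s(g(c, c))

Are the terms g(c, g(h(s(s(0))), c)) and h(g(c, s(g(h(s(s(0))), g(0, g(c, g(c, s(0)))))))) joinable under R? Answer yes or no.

Reduce t₁ = g(c, g(h(s(s(0))), c)):
1. g(c, g(h(s(s(0))), c))  →  g(h(s(s(0))), c)   [R5 at ε]
2. g(h(s(s(0))), c)  →  g(c, c)   [R2 at 1]
3. g(c, c)  →  c   [R5 at ε]

Reduce t₂ = h(g(c, s(g(h(s(s(0))), g(0, g(c, g(c, s(0)))))))):
1. h(g(c, s(g(h(s(s(0))), g(0, g(c, g(c, s(0))))))))  →  h(s(g(h(s(s(0))), g(0, g(c, g(c, s(0)))))))   [R5 at 1]
2. h(s(g(h(s(s(0))), g(0, g(c, g(c, s(0)))))))  →  h(s(g(c, g(0, g(c, g(c, s(0)))))))   [R2 at 1.1.1]
3. h(s(g(c, g(0, g(c, g(c, s(0)))))))  →  h(s(g(0, g(c, g(c, s(0))))))   [R5 at 1.1]
4. h(s(g(0, g(c, g(c, s(0))))))  →  h(s(g(0, g(c, s(0)))))   [R5 at 1.1.2]
5. h(s(g(0, g(c, s(0)))))  →  h(s(g(0, s(0))))   [R5 at 1.1.2]
6. h(s(g(0, s(0))))  →  h(s(s(0)))   [R3 at 1.1]
7. h(s(s(0)))  →  c   [R2 at ε]

yes — NF(t₁) = c, NF(t₂) = c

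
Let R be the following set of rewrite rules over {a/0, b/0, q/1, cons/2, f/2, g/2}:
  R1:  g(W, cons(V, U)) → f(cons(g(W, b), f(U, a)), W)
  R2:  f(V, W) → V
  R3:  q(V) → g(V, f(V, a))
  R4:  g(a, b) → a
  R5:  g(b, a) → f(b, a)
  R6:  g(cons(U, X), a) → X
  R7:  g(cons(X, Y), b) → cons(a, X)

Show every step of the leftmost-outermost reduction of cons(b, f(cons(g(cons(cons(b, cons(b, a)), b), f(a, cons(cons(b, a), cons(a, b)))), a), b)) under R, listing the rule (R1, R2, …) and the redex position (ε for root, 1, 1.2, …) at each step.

1. cons(b, f(cons(g(cons(cons(b, cons(b, a)), b), f(a, cons(cons(b, a), cons(a, b)))), a), b))  →  cons(b, cons(g(cons(cons(b, cons(b, a)), b), f(a, cons(cons(b, a), cons(a, b)))), a))   [R2 at 2]
2. cons(b, cons(g(cons(cons(b, cons(b, a)), b), f(a, cons(cons(b, a), cons(a, b)))), a))  →  cons(b, cons(g(cons(cons(b, cons(b, a)), b), a), a))   [R2 at 2.1.2]
3. cons(b, cons(g(cons(cons(b, cons(b, a)), b), a), a))  →  cons(b, cons(b, a))   [R6 at 2.1]

cons(b, cons(b, a))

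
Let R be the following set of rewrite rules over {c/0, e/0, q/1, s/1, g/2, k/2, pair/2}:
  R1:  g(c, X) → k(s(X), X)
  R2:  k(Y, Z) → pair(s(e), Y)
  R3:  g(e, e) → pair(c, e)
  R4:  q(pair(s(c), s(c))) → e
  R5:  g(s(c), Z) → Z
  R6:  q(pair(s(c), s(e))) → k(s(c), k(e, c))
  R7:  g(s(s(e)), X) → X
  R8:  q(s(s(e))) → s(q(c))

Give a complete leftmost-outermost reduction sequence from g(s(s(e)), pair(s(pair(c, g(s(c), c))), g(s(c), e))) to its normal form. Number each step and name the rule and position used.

1. g(s(s(e)), pair(s(pair(c, g(s(c), c))), g(s(c), e)))  →  pair(s(pair(c, g(s(c), c))), g(s(c), e))   [R7 at ε]
2. pair(s(pair(c, g(s(c), c))), g(s(c), e))  →  pair(s(pair(c, c)), g(s(c), e))   [R5 at 1.1.2]
3. pair(s(pair(c, c)), g(s(c), e))  →  pair(s(pair(c, c)), e)   [R5 at 2]

pair(s(pair(c, c)), e)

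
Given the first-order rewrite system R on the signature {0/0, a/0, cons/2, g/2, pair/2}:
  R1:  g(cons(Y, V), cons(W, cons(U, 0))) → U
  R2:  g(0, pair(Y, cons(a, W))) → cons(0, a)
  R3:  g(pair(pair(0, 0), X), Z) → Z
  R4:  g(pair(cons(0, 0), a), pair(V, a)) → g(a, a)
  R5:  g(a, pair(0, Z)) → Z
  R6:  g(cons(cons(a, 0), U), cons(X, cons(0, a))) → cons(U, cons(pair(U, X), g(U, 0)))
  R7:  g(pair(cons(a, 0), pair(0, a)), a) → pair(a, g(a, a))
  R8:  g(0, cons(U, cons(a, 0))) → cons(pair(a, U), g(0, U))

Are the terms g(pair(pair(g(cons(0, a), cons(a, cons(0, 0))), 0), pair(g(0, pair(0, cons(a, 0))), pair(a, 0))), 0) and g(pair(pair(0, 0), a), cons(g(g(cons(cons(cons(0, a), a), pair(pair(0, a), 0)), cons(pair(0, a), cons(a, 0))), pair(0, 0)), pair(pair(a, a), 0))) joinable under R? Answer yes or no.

no — NF(t₁) = 0, NF(t₂) = cons(0, pair(pair(a, a), 0))

Reduce t₁ = g(pair(pair(g(cons(0, a), cons(a, cons(0, 0))), 0), pair(g(0, pair(0, cons(a, 0))), pair(a, 0))), 0):
1. g(pair(pair(g(cons(0, a), cons(a, cons(0, 0))), 0), pair(g(0, pair(0, cons(a, 0))), pair(a, 0))), 0)  →  g(pair(pair(0, 0), pair(g(0, pair(0, cons(a, 0))), pair(a, 0))), 0)   [R1 at 1.1.1]
2. g(pair(pair(0, 0), pair(g(0, pair(0, cons(a, 0))), pair(a, 0))), 0)  →  0   [R3 at ε]

Reduce t₂ = g(pair(pair(0, 0), a), cons(g(g(cons(cons(cons(0, a), a), pair(pair(0, a), 0)), cons(pair(0, a), cons(a, 0))), pair(0, 0)), pair(pair(a, a), 0))):
1. g(pair(pair(0, 0), a), cons(g(g(cons(cons(cons(0, a), a), pair(pair(0, a), 0)), cons(pair(0, a), cons(a, 0))), pair(0, 0)), pair(pair(a, a), 0)))  →  cons(g(g(cons(cons(cons(0, a), a), pair(pair(0, a), 0)), cons(pair(0, a), cons(a, 0))), pair(0, 0)), pair(pair(a, a), 0))   [R3 at ε]
2. cons(g(g(cons(cons(cons(0, a), a), pair(pair(0, a), 0)), cons(pair(0, a), cons(a, 0))), pair(0, 0)), pair(pair(a, a), 0))  →  cons(g(a, pair(0, 0)), pair(pair(a, a), 0))   [R1 at 1.1]
3. cons(g(a, pair(0, 0)), pair(pair(a, a), 0))  →  cons(0, pair(pair(a, a), 0))   [R5 at 1]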